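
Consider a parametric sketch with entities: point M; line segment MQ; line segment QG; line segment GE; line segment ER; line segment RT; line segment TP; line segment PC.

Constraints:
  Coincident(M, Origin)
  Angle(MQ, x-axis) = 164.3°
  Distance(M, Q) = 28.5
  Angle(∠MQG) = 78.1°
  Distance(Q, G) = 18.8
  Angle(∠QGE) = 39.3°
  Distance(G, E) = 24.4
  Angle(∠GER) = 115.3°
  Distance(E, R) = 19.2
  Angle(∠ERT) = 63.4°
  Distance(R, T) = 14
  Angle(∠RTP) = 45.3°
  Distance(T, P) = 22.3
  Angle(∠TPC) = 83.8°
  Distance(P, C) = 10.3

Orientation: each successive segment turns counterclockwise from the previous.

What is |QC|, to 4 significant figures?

26.51

∠RTP = 45.3° gives TP at 2.900° from the x-axis; with |TP| = 22.3, P = (-6.139, 15.31). ∠TPC = 83.8° gives PC at 99.10° from the x-axis; with |PC| = 10.3, C = (-7.768, 25.48). Then |QC| = |C − Q| = 26.51.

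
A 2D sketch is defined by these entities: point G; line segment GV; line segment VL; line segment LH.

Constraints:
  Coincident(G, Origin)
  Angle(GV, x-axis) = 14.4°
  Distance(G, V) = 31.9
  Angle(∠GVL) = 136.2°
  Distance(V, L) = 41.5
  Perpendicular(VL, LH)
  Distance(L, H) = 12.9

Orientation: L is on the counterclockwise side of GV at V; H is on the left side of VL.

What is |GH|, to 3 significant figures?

65.2

G is at the origin; GV runs at 14.4° with length 31.9, so V = 31.9·(cos 14.4°, sin 14.4°) = (30.9, 7.93). ∠GVL = 136.2°, so VL runs at 14.4° + (180° − 136.2°) = 58.2° from the x-axis; with |VL| = 41.5, L = V + 41.5·(cos 58.2°, sin 58.2°) = (52.8, 43.2). VL ⟂ LH; with |LH| = 12.9 on the left of VL, H = L + 12.9·(-0.850, 0.527) = (41.8, 50.0). Then |GH| = |H − G| = 65.2.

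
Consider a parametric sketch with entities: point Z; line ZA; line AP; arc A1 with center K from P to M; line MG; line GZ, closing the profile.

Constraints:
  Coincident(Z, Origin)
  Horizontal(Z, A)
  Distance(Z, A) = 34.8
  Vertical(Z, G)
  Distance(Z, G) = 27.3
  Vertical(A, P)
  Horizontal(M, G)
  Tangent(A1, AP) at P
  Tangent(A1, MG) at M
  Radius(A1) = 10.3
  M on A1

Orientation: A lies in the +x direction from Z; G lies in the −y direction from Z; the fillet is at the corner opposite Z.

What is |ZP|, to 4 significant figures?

38.73

Z is at the origin; ZA is horizontal with |ZA| = 34.8 and A on the +x side, so A = (34.80, 0.000). Z and G share the same x with |ZG| = 27.3 and G on the −y side, so G = (0.000, -27.30). The virtual corner opposite Z is at (34.80, -27.30). Tangency of A1 to AP means the radius KP is perpendicular to AP and A1 meets MG tangentially, so KM is at right angles to MG, with radius 10.3, so the center K sits 10.3 in from both sides at K = (24.50, -17.00). That places the tangent points at P = (34.80, -17.00) on AP and M = (24.50, -27.30) on MG. Then |ZP| = |P − Z| = 38.73.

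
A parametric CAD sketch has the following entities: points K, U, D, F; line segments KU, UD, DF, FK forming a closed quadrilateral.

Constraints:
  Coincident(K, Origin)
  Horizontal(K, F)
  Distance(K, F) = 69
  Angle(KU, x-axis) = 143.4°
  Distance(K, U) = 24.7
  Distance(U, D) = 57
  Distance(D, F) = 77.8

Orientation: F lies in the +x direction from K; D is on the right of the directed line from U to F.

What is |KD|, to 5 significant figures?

38.255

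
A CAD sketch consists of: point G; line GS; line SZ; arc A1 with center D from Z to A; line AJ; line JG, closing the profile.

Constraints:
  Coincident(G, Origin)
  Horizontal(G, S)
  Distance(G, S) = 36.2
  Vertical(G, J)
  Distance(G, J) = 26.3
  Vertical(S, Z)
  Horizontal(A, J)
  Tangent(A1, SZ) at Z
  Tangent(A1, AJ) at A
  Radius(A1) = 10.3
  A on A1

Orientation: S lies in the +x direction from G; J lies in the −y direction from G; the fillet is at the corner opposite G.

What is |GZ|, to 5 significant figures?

39.578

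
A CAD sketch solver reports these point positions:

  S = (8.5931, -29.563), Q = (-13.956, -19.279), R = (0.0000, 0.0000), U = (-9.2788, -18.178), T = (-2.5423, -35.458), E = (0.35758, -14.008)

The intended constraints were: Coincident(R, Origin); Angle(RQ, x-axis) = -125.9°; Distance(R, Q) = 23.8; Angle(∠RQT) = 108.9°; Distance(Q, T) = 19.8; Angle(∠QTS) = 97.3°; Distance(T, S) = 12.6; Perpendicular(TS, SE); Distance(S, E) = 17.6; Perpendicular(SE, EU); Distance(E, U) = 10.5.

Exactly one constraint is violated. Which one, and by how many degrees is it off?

Perpendicular(SE, EU) — off by 4.50°.

R = (0.00, 0.00) ✓; RQ at -125.9° ✓; |RQ| = 23.80 ✓; ∠RQT = 108.9° ✓; |QT| = 19.80 ✓; ∠QTS = 97.31° ✓; |TS| = 12.60 ✓; ∠(TS, SE) = 90.00° ✓; |SE| = 17.60 ✓; ∠(SE, EU) = 85.50° ✗; |EU| = 10.50 ✓.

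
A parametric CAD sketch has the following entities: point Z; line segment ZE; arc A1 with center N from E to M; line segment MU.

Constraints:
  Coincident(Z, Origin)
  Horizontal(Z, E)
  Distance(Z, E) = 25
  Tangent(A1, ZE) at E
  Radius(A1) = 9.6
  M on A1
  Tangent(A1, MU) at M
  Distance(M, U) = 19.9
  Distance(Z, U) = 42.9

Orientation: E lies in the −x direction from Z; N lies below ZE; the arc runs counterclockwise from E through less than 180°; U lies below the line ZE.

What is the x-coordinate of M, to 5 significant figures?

-34.302

Z is at the origin; Z and E share the same y with |ZE| = 25.0 and E on the −x side, so E = (-25.000, 0.0000). The tangent condition forces NE to be normal to ZE, so N = E + (0, -9.6) = (-25.000, -9.6000). Since NM ⟂ MU (tangency), |NU| = √(9.6² + 19.9²) = 22.095 regardless of where M sits on A1. So U lies on both circle(Z, 42.9) and circle(N, 22.095); the below-ZE intersection is U = (-29.386, -31.255). M is the foot of the tangent from U: M = (-34.302, -11.972).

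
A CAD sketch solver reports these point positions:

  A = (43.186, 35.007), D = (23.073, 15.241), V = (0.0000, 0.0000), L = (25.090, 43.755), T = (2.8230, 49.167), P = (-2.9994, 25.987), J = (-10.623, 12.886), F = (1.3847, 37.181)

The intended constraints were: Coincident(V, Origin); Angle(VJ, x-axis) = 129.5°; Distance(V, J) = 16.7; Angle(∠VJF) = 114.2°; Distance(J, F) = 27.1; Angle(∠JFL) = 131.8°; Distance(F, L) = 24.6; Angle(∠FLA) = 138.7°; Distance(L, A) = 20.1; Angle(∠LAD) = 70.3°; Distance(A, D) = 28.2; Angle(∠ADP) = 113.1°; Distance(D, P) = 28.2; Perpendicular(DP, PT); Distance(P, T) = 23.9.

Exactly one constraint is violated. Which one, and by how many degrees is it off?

Perpendicular(DP, PT) — off by 8.30°.

V = (0.00, 0.00) ✓; VJ at 129.5° ✓; |VJ| = 16.70 ✓; ∠VJF = 114.2° ✓; |JF| = 27.10 ✓; ∠JFL = 131.8° ✓; |FL| = 24.60 ✓; ∠FLA = 138.7° ✓; |LA| = 20.10 ✓; ∠LAD = 70.30° ✓; |AD| = 28.20 ✓; ∠ADP = 113.1° ✓; |DP| = 28.20 ✓; ∠(DP, PT) = 81.70° ✗; |PT| = 23.90 ✓.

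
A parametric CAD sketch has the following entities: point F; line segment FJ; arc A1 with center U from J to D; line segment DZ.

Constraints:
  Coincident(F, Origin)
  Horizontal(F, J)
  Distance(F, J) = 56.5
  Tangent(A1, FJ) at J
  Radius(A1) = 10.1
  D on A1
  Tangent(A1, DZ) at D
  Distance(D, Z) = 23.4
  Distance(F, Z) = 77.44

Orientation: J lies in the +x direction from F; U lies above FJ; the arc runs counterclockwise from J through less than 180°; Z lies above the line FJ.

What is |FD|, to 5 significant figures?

66.911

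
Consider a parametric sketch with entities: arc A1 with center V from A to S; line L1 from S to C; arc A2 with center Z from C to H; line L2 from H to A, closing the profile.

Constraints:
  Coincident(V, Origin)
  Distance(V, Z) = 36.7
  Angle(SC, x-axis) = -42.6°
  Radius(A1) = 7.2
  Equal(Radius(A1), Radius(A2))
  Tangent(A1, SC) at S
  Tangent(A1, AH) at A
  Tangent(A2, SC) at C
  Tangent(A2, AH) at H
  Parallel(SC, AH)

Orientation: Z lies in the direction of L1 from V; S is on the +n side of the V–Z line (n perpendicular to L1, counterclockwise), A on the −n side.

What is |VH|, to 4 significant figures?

37.40

The slot axis is L1's direction at -42.6°, so u = (cos -42.6°, sin -42.6°) = (0.7361, -0.6769) and n = (−sin -42.6°, cos -42.6°) = (0.6769, 0.7361). V is at the origin and Z lies 36.7 along u from V, so Z = 36.7·u = (27.01, -24.84). Tangency of A1 to both parallel lines with radius 7.2 puts S and A at V ± 7.2·n: S = (4.874, 5.300), A = (-4.874, -5.300). Equal radii place C and H the same way about Z: C = Z + 7.2·n = (31.89, -19.54), H = Z − 7.2·n = (22.14, -30.14). Then |VH| = |H − V| = 37.40.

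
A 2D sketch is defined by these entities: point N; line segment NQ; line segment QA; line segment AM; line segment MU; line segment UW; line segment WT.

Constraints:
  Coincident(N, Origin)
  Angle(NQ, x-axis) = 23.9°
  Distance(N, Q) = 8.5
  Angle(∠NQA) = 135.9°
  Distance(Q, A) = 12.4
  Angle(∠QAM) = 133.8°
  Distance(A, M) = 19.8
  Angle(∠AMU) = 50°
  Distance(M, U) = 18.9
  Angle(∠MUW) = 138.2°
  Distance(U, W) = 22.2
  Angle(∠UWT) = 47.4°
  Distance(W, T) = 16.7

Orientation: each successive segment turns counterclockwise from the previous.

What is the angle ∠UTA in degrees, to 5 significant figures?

78.589°

N is at the origin; NQ runs at 23.9° with length 8.5, so Q = (7.7712, 3.4437). ∠NQA = 135.9° gives QA at 68.000° from the x-axis; with |QA| = 12.4, A = (12.416, 14.941). ∠QAM = 133.8° gives AM at 114.20° from the x-axis; with |AM| = 19.8, M = (4.2998, 33.001). ∠AMU = 50.0° gives MU at -115.80° from the x-axis; with |MU| = 18.9, U = (-3.9261, 15.985). ∠MUW = 138.2° gives UW at -74.000° from the x-axis; with |UW| = 22.2, W = (2.1931, -5.3553). ∠UWT = 47.4° gives WT at 58.600° from the x-axis; with |WT| = 16.7, T = (10.894, 8.8990). Then cos ∠UTA = TU·TA / (|TU||TA|), giving 78.589°.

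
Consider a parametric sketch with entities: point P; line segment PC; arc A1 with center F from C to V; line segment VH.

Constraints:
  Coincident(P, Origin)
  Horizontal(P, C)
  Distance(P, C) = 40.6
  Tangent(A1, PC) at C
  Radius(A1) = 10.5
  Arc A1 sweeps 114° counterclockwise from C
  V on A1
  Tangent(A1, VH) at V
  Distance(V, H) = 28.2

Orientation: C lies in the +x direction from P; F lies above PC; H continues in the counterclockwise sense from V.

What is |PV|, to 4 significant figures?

52.32

Tangency of A1 to PC means the radius FC is perpendicular to PC, so F = C + (0, 10.5) = (40.60, 10.50). On A1, C sits at bearing -90° from F; a 114° counterclockwise sweep puts V at bearing 24°, so V = F + 10.5·(cos 24°, sin 24°) = (50.19, 14.77). Then |PV| = |V − P| = 52.32.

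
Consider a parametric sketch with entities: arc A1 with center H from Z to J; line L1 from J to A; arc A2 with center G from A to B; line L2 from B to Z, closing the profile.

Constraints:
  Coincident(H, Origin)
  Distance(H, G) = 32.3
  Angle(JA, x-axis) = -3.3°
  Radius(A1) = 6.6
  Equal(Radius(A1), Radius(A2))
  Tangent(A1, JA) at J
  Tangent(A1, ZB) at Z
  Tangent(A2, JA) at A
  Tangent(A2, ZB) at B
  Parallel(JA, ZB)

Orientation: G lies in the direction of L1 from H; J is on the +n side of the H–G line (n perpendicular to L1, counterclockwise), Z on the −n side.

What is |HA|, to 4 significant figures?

32.97

Tangency of A1 to both parallel lines with radius 6.6 puts J and Z at H ± 6.6·n: J = (0.3799, 6.589), Z = (-0.3799, -6.589). Equal radii place A and B the same way about G: A = G + 6.6·n = (32.63, 4.730), B = G − 6.6·n = (31.87, -8.448). Then |HA| = |A − H| = 32.97.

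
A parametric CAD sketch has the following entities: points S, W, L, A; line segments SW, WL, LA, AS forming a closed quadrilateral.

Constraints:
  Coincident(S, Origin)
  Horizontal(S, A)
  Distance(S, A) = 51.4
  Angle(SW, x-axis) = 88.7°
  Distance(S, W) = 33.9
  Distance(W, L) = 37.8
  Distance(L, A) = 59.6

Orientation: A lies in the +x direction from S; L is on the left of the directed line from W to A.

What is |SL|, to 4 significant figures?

64.28

Checks: |WL| = 37.80 ✓; |LA| = 59.60 ✓.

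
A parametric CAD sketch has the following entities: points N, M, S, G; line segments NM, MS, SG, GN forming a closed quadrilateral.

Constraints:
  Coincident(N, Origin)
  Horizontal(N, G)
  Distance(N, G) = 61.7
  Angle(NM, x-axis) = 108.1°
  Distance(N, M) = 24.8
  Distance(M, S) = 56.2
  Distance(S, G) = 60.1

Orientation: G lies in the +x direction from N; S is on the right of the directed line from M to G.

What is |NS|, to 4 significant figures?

31.40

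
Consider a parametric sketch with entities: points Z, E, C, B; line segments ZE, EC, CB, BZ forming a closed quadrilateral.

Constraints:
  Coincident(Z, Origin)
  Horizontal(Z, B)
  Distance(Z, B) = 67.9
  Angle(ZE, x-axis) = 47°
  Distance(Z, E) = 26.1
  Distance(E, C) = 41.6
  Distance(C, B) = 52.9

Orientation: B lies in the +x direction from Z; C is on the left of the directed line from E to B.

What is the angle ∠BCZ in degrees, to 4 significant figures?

67.24°

Checks: Z = (0.00, 0.00) ✓; |EC| = 41.60 ✓; |CB| = 52.90 ✓.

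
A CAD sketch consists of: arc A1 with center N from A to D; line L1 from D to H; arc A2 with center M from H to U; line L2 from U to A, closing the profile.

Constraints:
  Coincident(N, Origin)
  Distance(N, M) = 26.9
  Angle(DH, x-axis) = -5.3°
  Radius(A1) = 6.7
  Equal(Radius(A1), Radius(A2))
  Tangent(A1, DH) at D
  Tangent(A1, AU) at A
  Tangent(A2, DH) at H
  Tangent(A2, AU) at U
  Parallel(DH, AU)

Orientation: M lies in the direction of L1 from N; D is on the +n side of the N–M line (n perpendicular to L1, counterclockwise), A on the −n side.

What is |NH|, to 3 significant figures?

27.7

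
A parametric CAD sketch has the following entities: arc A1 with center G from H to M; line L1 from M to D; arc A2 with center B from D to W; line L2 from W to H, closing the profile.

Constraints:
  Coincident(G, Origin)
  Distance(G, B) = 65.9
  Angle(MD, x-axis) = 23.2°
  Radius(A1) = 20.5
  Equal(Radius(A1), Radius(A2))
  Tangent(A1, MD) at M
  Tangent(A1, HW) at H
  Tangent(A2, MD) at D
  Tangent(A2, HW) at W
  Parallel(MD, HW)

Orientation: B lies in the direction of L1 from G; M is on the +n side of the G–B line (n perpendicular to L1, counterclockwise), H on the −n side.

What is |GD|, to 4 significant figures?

69.01

The slot axis is L1's direction at 23.2°, so u = (cos 23.2°, sin 23.2°) = (0.9191, 0.3939) and n = (−sin 23.2°, cos 23.2°) = (-0.3939, 0.9191). G is at the origin and B lies 65.9 along u from G, so B = 65.9·u = (60.57, 25.96). Tangency of A1 to both parallel lines with radius 20.5 puts M and H at G ± 20.5·n: M = (-8.076, 18.84), H = (8.076, -18.84). Equal radii place D and W the same way about B: D = B + 20.5·n = (52.50, 44.80), W = B − 20.5·n = (68.65, 7.118). Then |GD| = |D − G| = 69.01.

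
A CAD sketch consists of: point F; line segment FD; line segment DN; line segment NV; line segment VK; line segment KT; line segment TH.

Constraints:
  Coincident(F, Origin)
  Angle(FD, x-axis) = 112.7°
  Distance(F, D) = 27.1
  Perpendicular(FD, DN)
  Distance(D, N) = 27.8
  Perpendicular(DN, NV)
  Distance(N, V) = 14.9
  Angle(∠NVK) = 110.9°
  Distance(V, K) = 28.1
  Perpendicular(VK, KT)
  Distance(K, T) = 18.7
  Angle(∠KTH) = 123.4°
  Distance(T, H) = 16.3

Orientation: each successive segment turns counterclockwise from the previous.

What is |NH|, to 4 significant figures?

24.11

F is at the origin; FD runs at 112.7° with length 27.1, so D = (-10.46, 25.00). FD is perpendicular to DN, so DN runs at -157.3°; with |DN| = 27.8, N = (-36.10, 14.27). DN ⟂ NV, so NV runs at -67.30°; with |NV| = 14.9, V = (-30.35, 0.5268). ∠NVK = 110.9° gives VK at 1.800° from the x-axis; with |VK| = 28.1, K = (-2.268, 1.409). VK ⟂ KT, so KT runs at 91.80°; with |KT| = 18.7, T = (-2.856, 20.10). ∠KTH = 123.4° gives TH at 148.4° from the x-axis; with |TH| = 16.3, H = (-16.74, 28.64). Then |NH| = |H − N| = 24.11.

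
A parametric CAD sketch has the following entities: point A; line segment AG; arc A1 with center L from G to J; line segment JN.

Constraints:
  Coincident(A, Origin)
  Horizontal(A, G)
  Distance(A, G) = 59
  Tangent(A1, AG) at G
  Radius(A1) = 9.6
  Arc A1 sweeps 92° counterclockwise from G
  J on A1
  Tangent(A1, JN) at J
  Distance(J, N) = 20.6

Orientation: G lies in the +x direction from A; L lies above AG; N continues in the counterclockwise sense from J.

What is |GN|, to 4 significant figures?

31.79

A is at the origin; A and G share the same y with |AG| = 59.0 and G on the +x side, so G = (59.00, 0.000). Since A1 is tangent to AG there, LG ⟂ AG, so L = G + (0, 9.6) = (59.00, 9.600). On A1, G sits at bearing -90° from L; a 92° counterclockwise sweep puts J at bearing 2°, so J = L + 9.6·(cos 2°, sin 2°) = (68.59, 9.935). Tangency of A1 to JN means the radius LJ is perpendicular to JN, so JN runs along (−sin 2°, cos 2°); with |JN| = 20.6, N = (67.88, 30.52). Then |GN| = |N − G| = 31.79.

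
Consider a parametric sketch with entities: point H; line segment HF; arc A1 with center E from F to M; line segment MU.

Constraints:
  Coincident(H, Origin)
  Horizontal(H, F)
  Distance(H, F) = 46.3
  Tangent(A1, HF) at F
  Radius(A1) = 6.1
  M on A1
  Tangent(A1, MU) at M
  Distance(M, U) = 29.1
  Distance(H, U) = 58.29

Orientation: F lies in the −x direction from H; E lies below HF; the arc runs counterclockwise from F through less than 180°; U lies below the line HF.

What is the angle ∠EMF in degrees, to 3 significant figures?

38.8°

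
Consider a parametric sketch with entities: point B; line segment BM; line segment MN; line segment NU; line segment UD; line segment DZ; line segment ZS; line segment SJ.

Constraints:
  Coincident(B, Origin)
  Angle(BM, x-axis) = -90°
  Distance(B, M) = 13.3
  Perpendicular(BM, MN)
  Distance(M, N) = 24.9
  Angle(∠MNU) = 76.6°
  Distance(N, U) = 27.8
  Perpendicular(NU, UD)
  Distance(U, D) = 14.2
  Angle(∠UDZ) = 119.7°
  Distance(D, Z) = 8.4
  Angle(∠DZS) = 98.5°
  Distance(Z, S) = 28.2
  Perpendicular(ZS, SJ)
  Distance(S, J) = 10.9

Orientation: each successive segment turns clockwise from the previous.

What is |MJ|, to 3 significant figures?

35.3

B is at the origin; BM runs at -90.0° with length 13.3, so M = (8.14e-16, -13.3). BM is perpendicular to MN, so MN runs at -180°; with |MN| = 24.9, N = (-24.9, -13.3). ∠MNU = 76.6° gives NU at 76.6° from the x-axis; with |NU| = 27.8, U = (-18.5, 13.7). The perpendicularity gives UD at right angles to NU, so UD runs at -13.4°; with |UD| = 14.2, D = (-4.64, 10.5). ∠UDZ = 119.7° gives DZ at -73.7° from the x-axis; with |DZ| = 8.4, Z = (-2.29, 2.39). ∠DZS = 98.5° gives ZS at -155° from the x-axis; with |ZS| = 28.2, S = (-27.9, -9.44). ZS is perpendicular to SJ, so SJ runs at 115°; with |SJ| = 10.9, J = (-32.5, 0.456). Then |MJ| = |J − M| = 35.3.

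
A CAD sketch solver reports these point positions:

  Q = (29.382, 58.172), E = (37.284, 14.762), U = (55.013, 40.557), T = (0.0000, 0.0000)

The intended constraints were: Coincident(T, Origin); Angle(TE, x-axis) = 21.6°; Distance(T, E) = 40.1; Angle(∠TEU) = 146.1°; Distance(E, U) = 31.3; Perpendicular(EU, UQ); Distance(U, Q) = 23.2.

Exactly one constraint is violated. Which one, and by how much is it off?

Distance(U, Q) = 23.2 — off by 7.90.

T = (0.00, 0.00) ✓; TE at 21.60° ✓; |TE| = 40.10 ✓; ∠TEU = 146.1° ✓; |EU| = 31.30 ✓; ∠(EU, UQ) = 90.00° ✓; |UQ| = 31.10 ✗.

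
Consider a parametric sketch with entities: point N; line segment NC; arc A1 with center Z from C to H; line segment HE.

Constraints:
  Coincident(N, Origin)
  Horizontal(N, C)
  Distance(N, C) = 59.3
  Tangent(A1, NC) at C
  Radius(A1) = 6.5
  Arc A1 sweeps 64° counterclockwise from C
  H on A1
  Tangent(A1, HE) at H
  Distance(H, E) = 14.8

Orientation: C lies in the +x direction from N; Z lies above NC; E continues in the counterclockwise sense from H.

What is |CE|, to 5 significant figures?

20.962

N is at the origin; N and C share the same y with |NC| = 59.3 and C on the +x side, so C = (59.300, 0.0000). Tangency of A1 to NC means the radius ZC is perpendicular to NC, so Z = C + (0, 6.5) = (59.300, 6.5000). On A1, C sits at bearing -90° from Z; a 64° counterclockwise sweep puts H at bearing -26°, so H = Z + 6.5·(cos -26°, sin -26°) = (65.142, 3.6506). Tangency of A1 to HE means the radius ZH is perpendicular to HE, so HE runs along (−sin -26°, cos -26°); with |HE| = 14.8, E = (71.630, 16.953). Then |CE| = |E − C| = 20.962.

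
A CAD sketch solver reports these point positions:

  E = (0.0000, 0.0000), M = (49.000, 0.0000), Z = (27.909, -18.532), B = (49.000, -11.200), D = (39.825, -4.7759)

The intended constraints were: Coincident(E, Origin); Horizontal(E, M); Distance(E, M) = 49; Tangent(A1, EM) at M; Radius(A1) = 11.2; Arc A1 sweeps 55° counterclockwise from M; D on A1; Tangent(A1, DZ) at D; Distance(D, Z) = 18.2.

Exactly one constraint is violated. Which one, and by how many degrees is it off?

Tangent(A1, DZ) at D — off by 5.90°.

E = (0.00, 0.00) ✓; E.y = 0.00, M.y = 0.00 ✓; |EM| = 49.00 ✓; ∠(BM, ME) = 90.00° ✓; |BM| = 11.20 ✓; bearing(B→D) − bearing(B→M) = 55.00° ✓; |BD| = 11.20 ✓; ∠(BD, DZ) = 95.90° ✗; |DZ| = 18.20 ✓.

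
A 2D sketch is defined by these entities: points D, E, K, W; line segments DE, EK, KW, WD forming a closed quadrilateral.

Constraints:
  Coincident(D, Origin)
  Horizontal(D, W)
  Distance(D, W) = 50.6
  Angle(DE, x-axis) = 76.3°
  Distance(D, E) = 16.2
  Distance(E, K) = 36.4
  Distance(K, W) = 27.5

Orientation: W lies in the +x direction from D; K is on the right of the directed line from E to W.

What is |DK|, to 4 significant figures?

29.30

Checks: |EK| = 36.40 ✓; |KW| = 27.50 ✓.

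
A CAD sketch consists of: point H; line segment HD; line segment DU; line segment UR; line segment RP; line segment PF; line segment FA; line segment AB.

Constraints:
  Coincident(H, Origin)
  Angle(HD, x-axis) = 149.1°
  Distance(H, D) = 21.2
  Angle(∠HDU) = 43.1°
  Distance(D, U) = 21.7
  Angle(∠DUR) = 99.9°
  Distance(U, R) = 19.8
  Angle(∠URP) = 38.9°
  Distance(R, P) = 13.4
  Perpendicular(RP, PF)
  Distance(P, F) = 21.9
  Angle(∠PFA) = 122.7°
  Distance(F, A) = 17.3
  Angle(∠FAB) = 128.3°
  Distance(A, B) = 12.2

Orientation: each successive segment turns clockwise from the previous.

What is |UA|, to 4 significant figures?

25.07

H is at the origin; HD runs at 149.1° with length 21.2, so D = (-18.19, 10.89). ∠HDU = 43.1° gives DU at 12.20° from the x-axis; with |DU| = 21.7, U = (3.019, 15.47). ∠DUR = 99.9° gives UR at -67.90° from the x-axis; with |UR| = 19.8, R = (10.47, -2.872). ∠URP = 38.9° gives RP at 151.0° from the x-axis; with |RP| = 13.4, P = (-1.252, 3.624). RP is perpendicular to PF, so PF runs at 61.00°; with |PF| = 21.9, F = (9.366, 22.78). ∠PFA = 122.7° gives FA at 3.700° from the x-axis; with |FA| = 17.3, A = (26.63, 23.89). Then |UA| = |A − U| = 25.07.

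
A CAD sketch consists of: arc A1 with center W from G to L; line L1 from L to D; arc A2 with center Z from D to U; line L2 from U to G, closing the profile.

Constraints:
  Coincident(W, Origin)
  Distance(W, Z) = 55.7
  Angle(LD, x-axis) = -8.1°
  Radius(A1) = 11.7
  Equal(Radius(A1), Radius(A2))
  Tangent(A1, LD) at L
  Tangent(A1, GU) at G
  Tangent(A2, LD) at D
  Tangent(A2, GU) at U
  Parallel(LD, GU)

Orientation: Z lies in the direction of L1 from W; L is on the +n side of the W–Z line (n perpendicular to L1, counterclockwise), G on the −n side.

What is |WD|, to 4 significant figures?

56.92

The slot axis is L1's direction at -8.1°, so u = (cos -8.1°, sin -8.1°) = (0.9900, -0.1409) and n = (−sin -8.1°, cos -8.1°) = (0.1409, 0.9900). W is at the origin and Z lies 55.7 along u from W, so Z = 55.7·u = (55.14, -7.848). Tangency of A1 to both parallel lines with radius 11.7 puts L and G at W ± 11.7·n: L = (1.649, 11.58), G = (-1.649, -11.58). Equal radii place D and U the same way about Z: D = Z + 11.7·n = (56.79, 3.735), U = Z − 11.7·n = (53.50, -19.43). Then |WD| = |D − W| = 56.92.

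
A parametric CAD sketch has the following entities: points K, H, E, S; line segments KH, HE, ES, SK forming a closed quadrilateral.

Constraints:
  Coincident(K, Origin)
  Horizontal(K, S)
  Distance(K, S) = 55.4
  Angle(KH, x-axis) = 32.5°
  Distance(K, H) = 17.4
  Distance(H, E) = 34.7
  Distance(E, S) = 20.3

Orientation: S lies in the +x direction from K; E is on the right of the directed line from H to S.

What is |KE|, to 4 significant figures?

42.81

K is at the origin; K and S share the same y with |KS| = 55.4 and S in +x, so S = (55.4, 0). KH runs at 32.5° with |KH| = 17.4, so H = (14.68, 9.349). E is determined by |HE| = 34.7 and |ES| = 20.3 together: it lies at the intersection of circle(H, 34.7) and circle(S, 20.3). With |HS| = 41.78, the foot of the radical line on HS is 30.37 from H and the perpendicular offset is √(34.7² − 30.37²) = 16.79. Taking the right-of-HS solution: E = (40.52, -13.81).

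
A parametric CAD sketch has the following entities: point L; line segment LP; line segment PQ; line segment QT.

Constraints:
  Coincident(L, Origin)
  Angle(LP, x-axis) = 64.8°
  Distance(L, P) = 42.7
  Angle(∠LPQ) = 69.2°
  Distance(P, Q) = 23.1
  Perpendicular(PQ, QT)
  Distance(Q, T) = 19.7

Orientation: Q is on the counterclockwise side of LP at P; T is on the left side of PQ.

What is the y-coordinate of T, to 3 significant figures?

20.8

L is at the origin; LP runs at 64.8° with length 42.7, so P = 42.7·(cos 64.8°, sin 64.8°) = (18.2, 38.6). ∠LPQ = 69.2°, so PQ runs at 64.8° + (180° − 69.2°) = 176° from the x-axis; with |PQ| = 23.1, Q = P + 23.1·(cos 176°, sin 176°) = (-4.85, 40.4). PQ is perpendicular to QT; with |QT| = 19.7 on the left of PQ, T = Q + 19.7·(-0.0767, -0.997) = (-6.36, 20.8). So T.y = 20.8.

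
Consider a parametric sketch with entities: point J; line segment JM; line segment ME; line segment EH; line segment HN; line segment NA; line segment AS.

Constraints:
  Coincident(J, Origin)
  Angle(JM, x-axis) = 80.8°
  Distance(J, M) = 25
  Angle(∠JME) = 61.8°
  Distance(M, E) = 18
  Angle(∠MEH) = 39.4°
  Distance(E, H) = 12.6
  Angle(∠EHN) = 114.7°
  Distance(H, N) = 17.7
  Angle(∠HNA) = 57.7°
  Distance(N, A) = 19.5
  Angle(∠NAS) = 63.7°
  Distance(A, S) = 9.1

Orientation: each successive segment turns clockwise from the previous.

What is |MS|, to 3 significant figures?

9.83

∠HNA = 57.7° gives NA at -5.60° from the x-axis; with |NA| = 19.5, A = (17.2, 27.2). ∠NAS = 63.7° gives AS at -122° from the x-axis; with |AS| = 9.1, S = (12.3, 19.5). Then |MS| = |S − M| = 9.83.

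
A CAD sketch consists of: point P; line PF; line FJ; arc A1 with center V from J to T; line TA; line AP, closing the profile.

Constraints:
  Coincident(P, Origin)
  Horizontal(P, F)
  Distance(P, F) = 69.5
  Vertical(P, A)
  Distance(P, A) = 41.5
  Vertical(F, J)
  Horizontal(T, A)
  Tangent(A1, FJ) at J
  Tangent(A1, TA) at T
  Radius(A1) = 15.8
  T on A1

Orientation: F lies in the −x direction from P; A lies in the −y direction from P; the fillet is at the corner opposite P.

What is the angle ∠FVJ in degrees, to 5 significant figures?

58.417°

The virtual corner opposite P is at (-69.500, -41.500). Tangency of A1 to FJ means the radius VJ is perpendicular to FJ and tangency of A1 to TA means the radius VT is perpendicular to TA, with radius 15.8, so the center V sits 15.8 in from both sides at V = (-53.700, -25.700). That places the tangent points at J = (-69.500, -25.700) on FJ and T = (-53.700, -41.500) on TA. Then cos ∠FVJ = VF·VJ / (|VF||VJ|), giving 58.417°.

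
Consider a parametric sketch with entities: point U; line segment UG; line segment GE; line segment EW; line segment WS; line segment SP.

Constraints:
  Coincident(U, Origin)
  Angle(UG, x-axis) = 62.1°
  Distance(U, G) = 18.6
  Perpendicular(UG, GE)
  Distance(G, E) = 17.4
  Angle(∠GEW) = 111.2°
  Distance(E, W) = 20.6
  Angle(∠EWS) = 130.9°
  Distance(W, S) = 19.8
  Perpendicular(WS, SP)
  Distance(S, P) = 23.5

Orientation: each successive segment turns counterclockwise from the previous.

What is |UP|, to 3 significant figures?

8.80

∠EWS = 130.9° gives WS at -90.0° from the x-axis; with |WS| = 19.8, S = (-22.2, -8.71). WS ⟂ SP, so SP runs at 2.84e-14°; with |SP| = 23.5, P = (1.26, -8.71). Then |UP| = |P − U| = 8.80.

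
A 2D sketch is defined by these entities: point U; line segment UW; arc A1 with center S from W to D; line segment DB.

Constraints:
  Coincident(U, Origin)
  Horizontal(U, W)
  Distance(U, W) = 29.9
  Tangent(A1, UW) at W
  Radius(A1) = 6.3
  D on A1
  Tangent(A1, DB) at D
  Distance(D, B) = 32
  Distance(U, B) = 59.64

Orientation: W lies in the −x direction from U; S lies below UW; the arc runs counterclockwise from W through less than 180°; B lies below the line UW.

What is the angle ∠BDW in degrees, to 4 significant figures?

149.2°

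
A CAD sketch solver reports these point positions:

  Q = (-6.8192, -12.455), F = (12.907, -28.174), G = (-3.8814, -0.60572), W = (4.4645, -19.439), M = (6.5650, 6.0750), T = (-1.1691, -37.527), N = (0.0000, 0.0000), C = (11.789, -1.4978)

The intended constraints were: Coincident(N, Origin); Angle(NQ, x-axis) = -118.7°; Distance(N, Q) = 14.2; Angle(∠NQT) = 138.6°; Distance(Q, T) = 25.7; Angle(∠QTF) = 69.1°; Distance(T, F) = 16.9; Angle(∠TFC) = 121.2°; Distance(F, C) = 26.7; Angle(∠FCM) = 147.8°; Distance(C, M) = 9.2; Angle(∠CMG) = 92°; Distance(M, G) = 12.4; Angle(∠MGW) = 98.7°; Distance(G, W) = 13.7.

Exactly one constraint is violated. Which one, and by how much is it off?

Distance(G, W) = 13.7 — off by 6.90.

N = (0.00, 0.00) ✓; NQ at -118.7° ✓; |NQ| = 14.20 ✓; ∠NQT = 138.6° ✓; |QT| = 25.70 ✓; ∠QTF = 69.10° ✓; |TF| = 16.90 ✓; ∠TFC = 121.2° ✓; |FC| = 26.70 ✓; ∠FCM = 147.8° ✓; |CM| = 9.200 ✓; ∠CMG = 92.00° ✓; |MG| = 12.40 ✓; ∠MGW = 98.70° ✓; |GW| = 20.60 ✗.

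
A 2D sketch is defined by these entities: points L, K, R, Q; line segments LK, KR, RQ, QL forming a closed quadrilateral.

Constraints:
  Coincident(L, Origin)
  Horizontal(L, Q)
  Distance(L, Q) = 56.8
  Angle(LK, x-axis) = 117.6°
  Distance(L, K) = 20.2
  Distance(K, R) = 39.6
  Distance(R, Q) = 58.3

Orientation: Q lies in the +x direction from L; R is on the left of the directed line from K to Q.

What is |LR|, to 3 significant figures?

49.0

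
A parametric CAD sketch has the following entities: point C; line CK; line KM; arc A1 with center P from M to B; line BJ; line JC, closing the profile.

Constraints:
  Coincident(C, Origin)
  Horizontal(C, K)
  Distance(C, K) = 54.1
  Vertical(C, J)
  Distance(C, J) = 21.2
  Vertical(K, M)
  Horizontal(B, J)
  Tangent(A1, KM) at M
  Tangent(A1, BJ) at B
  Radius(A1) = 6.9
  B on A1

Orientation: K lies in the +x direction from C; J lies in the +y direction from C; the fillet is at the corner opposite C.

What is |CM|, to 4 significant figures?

55.96

The virtual corner opposite C is at (54.10, 21.20). Since A1 is tangent to KM there, PM ⟂ KM and A1 meets BJ tangentially, so PB is at right angles to BJ, with radius 6.9, so the center P sits 6.9 in from both sides at P = (47.20, 14.30). That places the tangent points at M = (54.10, 14.30) on KM and B = (47.20, 21.20) on BJ. Then |CM| = |M − C| = 55.96.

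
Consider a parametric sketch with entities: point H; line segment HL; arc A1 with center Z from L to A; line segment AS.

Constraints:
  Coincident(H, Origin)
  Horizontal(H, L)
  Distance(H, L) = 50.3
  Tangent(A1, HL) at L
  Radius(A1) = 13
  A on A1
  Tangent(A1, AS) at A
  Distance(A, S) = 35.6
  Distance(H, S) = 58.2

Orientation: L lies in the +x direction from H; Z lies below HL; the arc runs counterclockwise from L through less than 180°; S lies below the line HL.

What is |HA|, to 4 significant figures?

39.17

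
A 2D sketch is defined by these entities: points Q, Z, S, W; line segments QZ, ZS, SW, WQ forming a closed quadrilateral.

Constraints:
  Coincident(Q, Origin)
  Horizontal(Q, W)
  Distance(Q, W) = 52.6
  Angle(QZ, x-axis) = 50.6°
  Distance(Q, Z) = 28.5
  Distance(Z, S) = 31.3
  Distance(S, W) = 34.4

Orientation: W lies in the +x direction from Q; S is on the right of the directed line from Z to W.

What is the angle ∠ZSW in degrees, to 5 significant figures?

76.927°

Q is at the origin; Q and W share the same y with |QW| = 52.6 and W in +x, so W = (52.6, 0). QZ runs at 50.6° with |QZ| = 28.5, so Z = (18.090, 22.023). S is determined by |ZS| = 31.3 and |SW| = 34.4 together: it lies at the intersection of circle(Z, 31.3) and circle(W, 34.4). With |ZW| = 40.939, the foot of the radical line on ZW is 17.982 from Z and the perpendicular offset is √(31.3² − 17.982²) = 25.619. Taking the right-of-ZW solution: S = (19.466, -9.2468).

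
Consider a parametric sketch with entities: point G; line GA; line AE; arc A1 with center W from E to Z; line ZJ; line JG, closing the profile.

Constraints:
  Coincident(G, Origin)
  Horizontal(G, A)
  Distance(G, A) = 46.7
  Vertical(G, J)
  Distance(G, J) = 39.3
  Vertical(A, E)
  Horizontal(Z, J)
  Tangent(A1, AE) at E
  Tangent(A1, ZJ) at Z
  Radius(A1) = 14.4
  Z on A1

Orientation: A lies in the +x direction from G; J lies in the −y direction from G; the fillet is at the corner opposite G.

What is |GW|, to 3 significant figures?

40.8

G and J share the same x with |GJ| = 39.3 and J on the −y side, so J = (0.00, -39.3). The virtual corner opposite G is at (46.7, -39.3). A1 meets AE tangentially, so WE is at right angles to AE and A1 meets ZJ tangentially, so WZ is at right angles to ZJ, with radius 14.4, so the center W sits 14.4 in from both sides at W = (32.3, -24.9). Then |GW| = |W − G| = 40.8.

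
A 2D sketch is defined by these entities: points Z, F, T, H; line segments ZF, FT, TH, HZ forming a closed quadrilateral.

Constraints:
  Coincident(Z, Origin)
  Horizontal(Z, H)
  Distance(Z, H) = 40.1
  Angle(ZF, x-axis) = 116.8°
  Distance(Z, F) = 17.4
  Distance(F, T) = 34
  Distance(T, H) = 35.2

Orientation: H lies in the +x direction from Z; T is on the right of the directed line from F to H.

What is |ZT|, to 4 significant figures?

16.61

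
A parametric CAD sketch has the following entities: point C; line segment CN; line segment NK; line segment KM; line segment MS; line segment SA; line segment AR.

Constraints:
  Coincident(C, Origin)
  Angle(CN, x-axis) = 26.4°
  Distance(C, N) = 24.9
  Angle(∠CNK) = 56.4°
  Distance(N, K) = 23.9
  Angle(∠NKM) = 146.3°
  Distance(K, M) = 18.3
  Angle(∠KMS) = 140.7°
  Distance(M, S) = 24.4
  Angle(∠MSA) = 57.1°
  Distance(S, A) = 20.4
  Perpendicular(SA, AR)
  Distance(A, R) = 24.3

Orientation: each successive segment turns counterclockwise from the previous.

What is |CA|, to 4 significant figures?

14.72

C is at the origin; CN runs at 26.4° with length 24.9, so N = (22.30, 11.07). ∠CNK = 56.4° gives NK at 150.0° from the x-axis; with |NK| = 23.9, K = (1.605, 23.02). ∠NKM = 146.3° gives KM at -176.3° from the x-axis; with |KM| = 18.3, M = (-16.66, 21.84). ∠KMS = 140.7° gives MS at -137.0° from the x-axis; with |MS| = 24.4, S = (-34.50, 5.200). ∠MSA = 57.1° gives SA at -14.10° from the x-axis; with |SA| = 20.4, A = (-14.72, 0.2300). Then |CA| = |A − C| = 14.72.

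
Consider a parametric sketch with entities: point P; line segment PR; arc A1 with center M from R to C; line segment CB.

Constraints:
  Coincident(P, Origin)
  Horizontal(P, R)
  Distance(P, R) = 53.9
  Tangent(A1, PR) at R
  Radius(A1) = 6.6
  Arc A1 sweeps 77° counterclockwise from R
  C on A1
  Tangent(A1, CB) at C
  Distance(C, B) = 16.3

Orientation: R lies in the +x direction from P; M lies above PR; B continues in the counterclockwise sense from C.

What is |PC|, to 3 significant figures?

60.5

A1 meets PR tangentially, so MR is at right angles to PR, so M = R + (0, 6.6) = (53.9, 6.60). On A1, R sits at bearing -90° from M; a 77° counterclockwise sweep puts C at bearing -13°, so C = M + 6.6·(cos -13°, sin -13°) = (60.3, 5.12). Then |PC| = |C − P| = 60.5.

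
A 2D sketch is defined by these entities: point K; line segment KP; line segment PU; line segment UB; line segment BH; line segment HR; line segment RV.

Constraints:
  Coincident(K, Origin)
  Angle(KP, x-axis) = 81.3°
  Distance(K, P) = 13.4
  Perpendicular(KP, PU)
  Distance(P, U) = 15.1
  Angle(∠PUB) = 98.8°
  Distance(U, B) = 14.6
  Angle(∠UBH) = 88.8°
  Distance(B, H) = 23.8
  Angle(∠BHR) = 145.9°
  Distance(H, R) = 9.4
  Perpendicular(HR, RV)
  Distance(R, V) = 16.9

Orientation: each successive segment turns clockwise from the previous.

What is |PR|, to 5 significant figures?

19.856

K is at the origin; KP runs at 81.3° with length 13.4, so P = (2.0269, 13.246). KP ⟂ PU, so PU runs at -8.7000°; with |PU| = 15.1, U = (16.953, 10.962). ∠PUB = 98.8° gives UB at -89.900° from the x-axis; with |UB| = 14.6, B = (16.979, -3.6382). ∠UBH = 88.8° gives BH at 178.90° from the x-axis; with |BH| = 23.8, H = (-6.8170, -3.1813). ∠BHR = 145.9° gives HR at 144.80° from the x-axis; with |HR| = 9.4, R = (-14.498, 2.2372). Then |PR| = |R − P| = 19.856.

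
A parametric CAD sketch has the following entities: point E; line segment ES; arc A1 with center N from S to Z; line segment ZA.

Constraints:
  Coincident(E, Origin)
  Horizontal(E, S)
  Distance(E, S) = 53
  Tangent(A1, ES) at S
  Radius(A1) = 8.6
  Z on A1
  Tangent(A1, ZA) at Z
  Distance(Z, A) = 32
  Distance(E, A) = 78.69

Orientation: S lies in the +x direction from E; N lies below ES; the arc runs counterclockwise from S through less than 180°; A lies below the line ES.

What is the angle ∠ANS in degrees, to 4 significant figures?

150.8°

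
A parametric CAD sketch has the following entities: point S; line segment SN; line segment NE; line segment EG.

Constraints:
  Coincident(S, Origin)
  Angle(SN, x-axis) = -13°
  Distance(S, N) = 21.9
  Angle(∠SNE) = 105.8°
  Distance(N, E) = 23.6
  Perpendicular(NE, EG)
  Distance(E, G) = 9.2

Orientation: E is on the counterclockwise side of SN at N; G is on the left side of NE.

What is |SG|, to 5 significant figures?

31.858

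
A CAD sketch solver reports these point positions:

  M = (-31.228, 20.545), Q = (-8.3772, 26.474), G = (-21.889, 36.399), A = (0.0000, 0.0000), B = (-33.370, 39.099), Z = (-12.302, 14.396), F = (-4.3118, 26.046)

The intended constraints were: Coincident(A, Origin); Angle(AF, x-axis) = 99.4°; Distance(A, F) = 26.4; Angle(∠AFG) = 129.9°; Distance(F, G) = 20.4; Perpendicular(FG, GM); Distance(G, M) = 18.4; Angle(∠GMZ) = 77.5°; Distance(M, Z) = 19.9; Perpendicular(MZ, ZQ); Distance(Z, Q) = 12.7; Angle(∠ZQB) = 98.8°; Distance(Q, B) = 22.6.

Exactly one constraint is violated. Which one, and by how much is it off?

Distance(Q, B) = 22.6 — off by 5.40.

A = (0.00, 0.00) ✓; AF at 99.40° ✓; |AF| = 26.40 ✓; ∠AFG = 129.9° ✓; |FG| = 20.40 ✓; ∠(FG, GM) = 90.00° ✓; |GM| = 18.40 ✓; ∠GMZ = 77.50° ✓; |MZ| = 19.90 ✓; ∠(MZ, ZQ) = 90.00° ✓; |ZQ| = 12.70 ✓; ∠ZQB = 98.80° ✓; |QB| = 28.00 ✗.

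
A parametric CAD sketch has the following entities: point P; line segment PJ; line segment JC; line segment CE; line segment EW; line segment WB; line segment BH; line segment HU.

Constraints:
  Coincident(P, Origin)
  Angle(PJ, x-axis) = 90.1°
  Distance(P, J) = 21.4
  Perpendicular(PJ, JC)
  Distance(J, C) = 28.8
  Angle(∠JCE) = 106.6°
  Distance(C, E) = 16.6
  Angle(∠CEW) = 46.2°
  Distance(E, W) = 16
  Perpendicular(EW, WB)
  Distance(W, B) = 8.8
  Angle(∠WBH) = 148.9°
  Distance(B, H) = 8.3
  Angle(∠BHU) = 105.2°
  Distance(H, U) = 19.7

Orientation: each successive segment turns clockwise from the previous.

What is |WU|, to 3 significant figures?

25.5

P is at the origin; PJ runs at 90.1° with length 21.4, so J = (-0.0374, 21.4). PJ ⟂ JC, so JC runs at 0.100°; with |JC| = 28.8, C = (28.8, 21.5). ∠JCE = 106.6° gives CE at -73.3° from the x-axis; with |CE| = 16.6, E = (33.5, 5.55). ∠CEW = 46.2° gives EW at 153° from the x-axis; with |EW| = 16.0, W = (19.3, 12.8). EW ⟂ WB, so WB runs at 62.9°; with |WB| = 8.8, B = (23.3, 20.7). ∠WBH = 148.9° gives BH at 31.8° from the x-axis; with |BH| = 8.3, H = (30.4, 25.0). ∠BHU = 105.2° gives HU at -43.0° from the x-axis; with |HU| = 19.7, U = (44.8, 11.6). Then |WU| = |U − W| = 25.5.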